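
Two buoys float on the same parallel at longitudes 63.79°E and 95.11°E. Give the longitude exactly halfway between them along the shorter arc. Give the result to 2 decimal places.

Signed shortest Δλ from +63.79° to +95.11° is +31.32°.
Midpoint longitude = +63.79° + (+31.32°)/2 = +63.79° + 15.66° = +79.45°.

79.45°E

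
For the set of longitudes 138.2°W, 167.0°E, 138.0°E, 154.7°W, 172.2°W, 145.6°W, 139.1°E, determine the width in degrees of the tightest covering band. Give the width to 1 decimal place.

Sort the longitudes: -172.2°, -154.7°, -145.6°, -138.2°, +138.0°, +139.1°, +167.0°.
Eastward gaps between consecutive values (wrapping around): 17.5°, 9.1°, 7.4°, 276.2°, 1.1°, 27.9°, 20.8°.
Largest gap = 276.2° ⇒ minimal covering band is its complement: 360° − 276.2° = 83.8°.
Band runs from +138.0° eastward to -138.2°, crossing the antimeridian.

83.8°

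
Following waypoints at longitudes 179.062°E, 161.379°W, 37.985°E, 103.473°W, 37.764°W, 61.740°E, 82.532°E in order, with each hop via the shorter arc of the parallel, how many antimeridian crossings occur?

Leg 1: +179.062° → -161.379°, shortest Δλ = 19.559° (east) — crosses 180°.
Leg 2: -161.379° → +37.985°, shortest Δλ = -160.636° (west) — crosses 180°.
Leg 3: +37.985° → -103.473°, shortest Δλ = -141.458° (west) — does not cross 180°.
Leg 4: -103.473° → -37.764°, shortest Δλ = 65.709° (east) — does not cross 180°.
Leg 5: -37.764° → +61.740°, shortest Δλ = 99.504° (east) — does not cross 180°.
Leg 6: +61.740° → +82.532°, shortest Δλ = 20.792° (east) — does not cross 180°.
Total crossings: 2.

2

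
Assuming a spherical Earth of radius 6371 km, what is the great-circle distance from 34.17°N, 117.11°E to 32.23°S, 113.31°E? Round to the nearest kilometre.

Δλ = 113.31 − 117.11 = -3.80°.
Δφ = -32.23 − 34.17 = -66.40°.
a = sin²(Δφ/2) + cos φ₁ · cos φ₂ · sin²(Δλ/2) = 0.300595.
c = 2·atan2(√a, √(1−a)) = 1.16058 rad → d = 6371·c ≈ 7394.04 km.

7394 km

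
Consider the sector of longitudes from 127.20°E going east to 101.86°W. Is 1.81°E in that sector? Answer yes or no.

No

Band width going east from +127.20° to -101.86°: ((-101.86 − 127.20) mod 360) = 130.94°.
Offset of +1.81° east of the west edge: ((1.81 − 127.20) mod 360) = 234.61°.
234.61° > 130.94° ⇒ outside.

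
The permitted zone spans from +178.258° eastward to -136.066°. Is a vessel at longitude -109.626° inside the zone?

Band width going east from +178.258° to -136.066°: ((-136.066 − 178.258) mod 360) = 45.676°.
Offset of -109.626° east of the west edge: ((-109.626 − 178.258) mod 360) = 72.116°.
72.116° > 45.676° ⇒ outside.

No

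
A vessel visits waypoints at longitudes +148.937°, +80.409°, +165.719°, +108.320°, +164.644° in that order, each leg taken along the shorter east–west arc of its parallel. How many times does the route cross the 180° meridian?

0

Leg 1: +148.937° → +80.409°, shortest Δλ = -68.528° (west) — does not cross 180°.
Leg 2: +80.409° → +165.719°, shortest Δλ = 85.31° (east) — does not cross 180°.
Leg 3: +165.719° → +108.320°, shortest Δλ = -57.399° (west) — does not cross 180°.
Leg 4: +108.320° → +164.644°, shortest Δλ = 56.324° (east) — does not cross 180°.
Total crossings: 0.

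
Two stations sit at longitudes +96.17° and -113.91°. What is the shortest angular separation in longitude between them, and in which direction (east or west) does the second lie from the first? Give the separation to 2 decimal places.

Raw difference: -113.91 − 96.17 = -210.08°.
Normalise into (−180°, 180°]: -210.08° + 360° = 149.92°.
Positive ⇒ the second point lies to the east; separation 149.92°.

149.92° east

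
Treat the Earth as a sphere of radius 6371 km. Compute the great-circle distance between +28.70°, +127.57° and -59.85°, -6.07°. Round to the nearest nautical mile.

Δλ = -6.07 − 127.57 = -133.64°.
Δφ = -59.85 − 28.70 = -88.55°.
a = sin²(Δφ/2) + cos φ₁ · cos φ₂ · sin²(Δλ/2) = 0.859649.
c = 2·atan2(√a, √(1−a)) = 2.37359 rad → d = 6371·c ≈ 15122.12 km ≈ 8165.29 nmi.

8165 nmi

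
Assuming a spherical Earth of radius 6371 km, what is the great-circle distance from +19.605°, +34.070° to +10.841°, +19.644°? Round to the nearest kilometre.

Δλ = 19.644 − 34.070 = -14.426°.
Δφ = 10.841 − 19.605 = -8.764°.
a = sin²(Δφ/2) + cos φ₁ · cos φ₂ · sin²(Δλ/2) = 0.020424.
c = 2·atan2(√a, √(1−a)) = 0.28681 rad → d = 6371·c ≈ 1827.24 km.

1827 km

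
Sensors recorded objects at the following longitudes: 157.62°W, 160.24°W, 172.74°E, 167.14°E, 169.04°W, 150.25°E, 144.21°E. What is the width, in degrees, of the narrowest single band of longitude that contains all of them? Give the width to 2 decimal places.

Sort the longitudes: -169.04°, -160.24°, -157.62°, +144.21°, +150.25°, +167.14°, +172.74°.
Eastward gaps between consecutive values (wrapping around): 8.80°, 2.62°, 301.83°, 6.04°, 16.89°, 5.60°, 18.22°.
Largest gap = 301.83° ⇒ minimal covering band is its complement: 360° − 301.83° = 58.17°.
Band runs from +144.21° eastward to -157.62°, crossing the antimeridian.

58.17°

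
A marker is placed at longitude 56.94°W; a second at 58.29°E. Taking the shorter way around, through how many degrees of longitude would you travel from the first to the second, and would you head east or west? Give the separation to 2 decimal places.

Raw difference: 58.29 − -56.94 = 115.23°.
Normalise into (−180°, 180°]: 115.23° stays 115.23°.
Positive ⇒ the second point lies to the east; separation 115.23°.

115.23° east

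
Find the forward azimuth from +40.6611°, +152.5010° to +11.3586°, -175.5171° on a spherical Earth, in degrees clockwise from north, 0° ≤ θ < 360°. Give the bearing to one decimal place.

Δλ = -175.5171 − 152.5010 = -328.0181°; wrapped into (−180°, 180°]: 31.9819°.
θ = atan2( sin Δλ · cos φ₂ , cos φ₁ · sin φ₂ − sin φ₁ · cos φ₂ · cos Δλ )
  = atan2(0.51928, -0.39246) = 127.081° → normalised to [0°, 360°): 127.081°.

127.1°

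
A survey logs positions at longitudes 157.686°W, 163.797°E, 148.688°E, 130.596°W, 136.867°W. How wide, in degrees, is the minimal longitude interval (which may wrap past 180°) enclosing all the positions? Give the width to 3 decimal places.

80.716°

Sort the longitudes: -157.686°, -136.867°, -130.596°, +148.688°, +163.797°.
Eastward gaps between consecutive values (wrapping around): 20.819°, 6.271°, 279.284°, 15.109°, 38.517°.
Largest gap = 279.284° ⇒ minimal covering band is its complement: 360° − 279.284° = 80.716°.
Band runs from +148.688° eastward to -130.596°, crossing the antimeridian.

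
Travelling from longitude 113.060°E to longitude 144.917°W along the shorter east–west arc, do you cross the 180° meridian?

Yes

Naïve |-144.917 − 113.060| = 257.977° > 180°, so the shorter arc goes the other way round — across 180°.
Signed shortest Δλ = ((-144.917 − 113.060 + 180) mod 360) − 180 = 102.023°.
Going east by 102.023° from +113.060° passes through 180° before reaching -144.917°.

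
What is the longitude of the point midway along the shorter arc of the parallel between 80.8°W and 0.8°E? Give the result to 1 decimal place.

40.0°W

Signed shortest Δλ from -80.8° to +0.8° is +81.6°.
Midpoint longitude = -80.8° + (+81.6°)/2 = -80.8° + 40.8° = -40.0°.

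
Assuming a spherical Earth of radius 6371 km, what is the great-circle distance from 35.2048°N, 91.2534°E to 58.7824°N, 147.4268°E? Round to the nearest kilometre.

4805 km

Δλ = 147.4268 − 91.2534 = 56.1734°.
Δφ = 58.7824 − 35.2048 = 23.5776°.
a = sin²(Δφ/2) + cos φ₁ · cos φ₂ · sin²(Δλ/2) = 0.135612.
c = 2·atan2(√a, √(1−a)) = 0.75426 rad → d = 6371·c ≈ 4805.40 km.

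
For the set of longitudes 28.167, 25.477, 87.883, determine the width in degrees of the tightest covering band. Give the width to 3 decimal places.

62.406°

Sort the longitudes: +25.477°, +28.167°, +87.883°.
Eastward gaps between consecutive values (wrapping around): 2.690°, 59.716°, 297.594°.
Largest gap = 297.594° ⇒ minimal covering band is its complement: 360° − 297.594° = 62.406°.
Band runs from +25.477° eastward to +87.883°.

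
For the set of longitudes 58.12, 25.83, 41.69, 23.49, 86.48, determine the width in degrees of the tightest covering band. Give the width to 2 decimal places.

62.99°

Sort the longitudes: +23.49°, +25.83°, +41.69°, +58.12°, +86.48°.
Eastward gaps between consecutive values (wrapping around): 2.34°, 15.86°, 16.43°, 28.36°, 297.01°.
Largest gap = 297.01° ⇒ minimal covering band is its complement: 360° − 297.01° = 62.99°.
Band runs from +23.49° eastward to +86.48°.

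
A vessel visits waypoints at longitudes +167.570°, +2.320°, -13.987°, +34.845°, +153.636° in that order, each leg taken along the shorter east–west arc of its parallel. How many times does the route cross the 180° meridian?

Leg 1: +167.570° → +2.320°, shortest Δλ = -165.25° (west) — does not cross 180°.
Leg 2: +2.320° → -13.987°, shortest Δλ = -16.307° (west) — does not cross 180°.
Leg 3: -13.987° → +34.845°, shortest Δλ = 48.832° (east) — does not cross 180°.
Leg 4: +34.845° → +153.636°, shortest Δλ = 118.791° (east) — does not cross 180°.
Total crossings: 0.

0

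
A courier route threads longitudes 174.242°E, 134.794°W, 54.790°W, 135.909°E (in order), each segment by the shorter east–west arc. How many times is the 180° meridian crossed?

Leg 1: +174.242° → -134.794°, shortest Δλ = 50.964° (east) — crosses 180°.
Leg 2: -134.794° → -54.790°, shortest Δλ = 80.004° (east) — does not cross 180°.
Leg 3: -54.790° → +135.909°, shortest Δλ = -169.301° (west) — crosses 180°.
Total crossings: 2.

2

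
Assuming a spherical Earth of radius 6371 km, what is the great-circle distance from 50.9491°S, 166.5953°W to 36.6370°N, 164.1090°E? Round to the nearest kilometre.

Δλ = 164.1090 − -166.5953 = 330.7043°; wrapped into (−180°, 180°]: -29.2957°.
Δφ = 36.6370 − -50.9491 = 87.5861°.
a = sin²(Δφ/2) + cos φ₁ · cos φ₂ · sin²(Δλ/2) = 0.511269.
c = 2·atan2(√a, √(1−a)) = 1.59334 rad → d = 6371·c ≈ 10151.14 km.

10151 km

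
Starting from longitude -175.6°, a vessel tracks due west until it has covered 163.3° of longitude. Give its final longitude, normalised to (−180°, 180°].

+21.1°

Start at -175.6°; shift −163.3° → -338.9°.
-338.9° lies outside (−180°, 180°]; add 360° → +21.1°.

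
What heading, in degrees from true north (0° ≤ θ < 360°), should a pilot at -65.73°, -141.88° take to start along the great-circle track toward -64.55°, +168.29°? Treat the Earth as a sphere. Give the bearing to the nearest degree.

Δλ = 168.29 − -141.88 = 310.17°; wrapped into (−180°, 180°]: -49.83°.
θ = atan2( sin Δλ · cos φ₂ , cos φ₁ · sin φ₂ − sin φ₁ · cos φ₂ · cos Δλ )
  = atan2(-0.32837, -0.11845) = -109.836° → normalised to [0°, 360°): 250.164°.

250°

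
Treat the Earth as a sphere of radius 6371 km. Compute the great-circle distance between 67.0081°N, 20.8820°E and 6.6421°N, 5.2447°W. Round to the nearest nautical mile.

Δλ = -5.2447 − 20.8820 = -26.1267°.
Δφ = 6.6421 − 67.0081 = -60.3660°.
a = sin²(Δφ/2) + cos φ₁ · cos φ₂ · sin²(Δλ/2) = 0.272593.
c = 2·atan2(√a, √(1−a)) = 1.09863 rad → d = 6371·c ≈ 6999.38 km ≈ 3779.36 nmi.

3779 nmi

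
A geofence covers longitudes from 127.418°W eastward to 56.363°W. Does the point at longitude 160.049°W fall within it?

No

Band width going east from -127.418° to -56.363°: ((-56.363 − -127.418) mod 360) = 71.055°.
Offset of -160.049° east of the west edge: ((-160.049 − -127.418) mod 360) = 327.369°.
327.369° > 71.055° ⇒ outside.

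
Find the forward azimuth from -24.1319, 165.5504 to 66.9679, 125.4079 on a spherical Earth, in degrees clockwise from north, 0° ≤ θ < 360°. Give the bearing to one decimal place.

345.3°

Δλ = 125.4079 − 165.5504 = -40.1425°.
θ = atan2( sin Δλ · cos φ₂ , cos φ₁ · sin φ₂ − sin φ₁ · cos φ₂ · cos Δλ )
  = atan2(-0.25223, 0.96214) = -14.690° → normalised to [0°, 360°): 345.310°.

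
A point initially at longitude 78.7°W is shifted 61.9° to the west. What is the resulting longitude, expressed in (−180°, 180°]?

Start at -78.7°; shift −61.9° → -140.6°.
-140.6° already lies in (−180°, 180°].

140.6°W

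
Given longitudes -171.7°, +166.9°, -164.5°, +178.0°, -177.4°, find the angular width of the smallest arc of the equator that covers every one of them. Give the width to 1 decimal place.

28.6°

Sort the longitudes: -177.4°, -171.7°, -164.5°, +166.9°, +178.0°.
Eastward gaps between consecutive values (wrapping around): 5.7°, 7.2°, 331.4°, 11.1°, 4.6°.
Largest gap = 331.4° ⇒ minimal covering band is its complement: 360° − 331.4° = 28.6°.
Band runs from +166.9° eastward to -164.5°, crossing the antimeridian.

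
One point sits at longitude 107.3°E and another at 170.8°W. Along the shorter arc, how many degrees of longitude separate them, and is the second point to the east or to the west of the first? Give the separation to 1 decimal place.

81.9° east

Raw difference: -170.8 − 107.3 = -278.1°.
Normalise into (−180°, 180°]: -278.1° + 360° = 81.9°.
Positive ⇒ the second point lies to the east; separation 81.9°.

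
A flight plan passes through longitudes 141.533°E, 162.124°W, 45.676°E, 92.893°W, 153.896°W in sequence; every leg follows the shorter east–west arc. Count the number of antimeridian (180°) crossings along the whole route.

2

Leg 1: +141.533° → -162.124°, shortest Δλ = 56.343° (east) — crosses 180°.
Leg 2: -162.124° → +45.676°, shortest Δλ = -152.2° (west) — crosses 180°.
Leg 3: +45.676° → -92.893°, shortest Δλ = -138.569° (west) — does not cross 180°.
Leg 4: -92.893° → -153.896°, shortest Δλ = -61.003° (west) — does not cross 180°.
Total crossings: 2.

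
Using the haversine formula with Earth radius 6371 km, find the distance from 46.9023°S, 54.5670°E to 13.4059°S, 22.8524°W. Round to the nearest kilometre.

7972 km

Δλ = -22.8524 − 54.5670 = -77.4194°.
Δφ = -13.4059 − -46.9023 = 33.4964°.
a = sin²(Δφ/2) + cos φ₁ · cos φ₂ · sin²(Δλ/2) = 0.342971.
c = 2·atan2(√a, √(1−a)) = 1.25133 rad → d = 6371·c ≈ 7972.24 km.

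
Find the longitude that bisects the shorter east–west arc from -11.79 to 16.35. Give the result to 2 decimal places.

Signed shortest Δλ from -11.79° to +16.35° is +28.14°.
Midpoint longitude = -11.79° + (+28.14°)/2 = -11.79° + 14.07° = +2.28°.

+2.28°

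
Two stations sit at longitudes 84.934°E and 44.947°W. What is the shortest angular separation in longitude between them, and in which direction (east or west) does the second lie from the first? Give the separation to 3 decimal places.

129.881° west

Raw difference: -44.947 − 84.934 = -129.881°.
Normalise into (−180°, 180°]: -129.881° stays -129.881°.
Negative ⇒ the second point lies to the west; separation 129.881°.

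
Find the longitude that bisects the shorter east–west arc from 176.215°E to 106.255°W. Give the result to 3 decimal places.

Signed shortest Δλ from +176.215° to -106.255° is +77.530°.
Midpoint longitude = +176.215° + (+77.530°)/2 = +176.215° + 38.765° = +214.980°.
Normalise into (−180°, 180°]: -145.020°.
(The naïve average (+176.215 + -106.255)/2 = 34.98° is on the wrong side of the globe.)

145.020°W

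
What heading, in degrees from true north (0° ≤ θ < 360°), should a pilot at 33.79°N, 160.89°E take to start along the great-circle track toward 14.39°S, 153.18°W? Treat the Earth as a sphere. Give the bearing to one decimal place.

129.9°

Δλ = -153.18 − 160.89 = -314.07°; wrapped into (−180°, 180°]: 45.93°.
θ = atan2( sin Δλ · cos φ₂ , cos φ₁ · sin φ₂ − sin φ₁ · cos φ₂ · cos Δλ )
  = atan2(0.69595, -0.58123) = 129.867° → normalised to [0°, 360°): 129.867°.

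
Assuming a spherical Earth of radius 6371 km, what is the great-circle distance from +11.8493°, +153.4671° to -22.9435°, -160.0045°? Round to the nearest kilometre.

6373 km

Δλ = -160.0045 − 153.4671 = -313.4716°; wrapped into (−180°, 180°]: 46.5284°.
Δφ = -22.9435 − 11.8493 = -34.7928°.
a = sin²(Δφ/2) + cos φ₁ · cos φ₂ · sin²(Δλ/2) = 0.229989.
c = 2·atan2(√a, √(1−a)) = 1.00033 rad → d = 6371·c ≈ 6373.13 km.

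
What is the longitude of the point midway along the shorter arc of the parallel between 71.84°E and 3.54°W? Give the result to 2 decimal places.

34.15°E

Signed shortest Δλ from +71.84° to -3.54° is -75.38°.
Midpoint longitude = +71.84° + (-75.38°)/2 = +71.84° − 37.69° = +34.15°.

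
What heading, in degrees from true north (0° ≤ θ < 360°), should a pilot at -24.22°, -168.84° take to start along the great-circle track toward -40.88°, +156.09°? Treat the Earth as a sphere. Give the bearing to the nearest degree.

Δλ = 156.09 − -168.84 = 324.93°; wrapped into (−180°, 180°]: -35.07°.
θ = atan2( sin Δλ · cos φ₂ , cos φ₁ · sin φ₂ − sin φ₁ · cos φ₂ · cos Δλ )
  = atan2(-0.43443, -0.34300) = -128.293° → normalised to [0°, 360°): 231.707°.

232°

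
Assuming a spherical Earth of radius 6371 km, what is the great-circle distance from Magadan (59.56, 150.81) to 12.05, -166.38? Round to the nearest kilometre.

6347 km

Δλ = -166.38 − 150.81 = -317.19°; wrapped into (−180°, 180°]: 42.81°.
Δφ = 12.05 − 59.56 = -47.51°.
a = sin²(Δφ/2) + cos φ₁ · cos φ₂ · sin²(Δλ/2) = 0.228263.
c = 2·atan2(√a, √(1−a)) = 0.99623 rad → d = 6371·c ≈ 6346.96 km.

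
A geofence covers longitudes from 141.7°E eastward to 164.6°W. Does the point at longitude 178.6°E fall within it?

Yes

Band width going east from +141.7° to -164.6°: ((-164.6 − 141.7) mod 360) = 53.7°.
Offset of +178.6° east of the west edge: ((178.6 − 141.7) mod 360) = 36.9°.
36.9° ≤ 53.7° ⇒ inside.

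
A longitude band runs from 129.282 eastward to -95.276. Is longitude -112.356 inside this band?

Yes

Band width going east from +129.282° to -95.276°: ((-95.276 − 129.282) mod 360) = 135.442°.
Offset of -112.356° east of the west edge: ((-112.356 − 129.282) mod 360) = 118.362°.
118.362° ≤ 135.442° ⇒ inside.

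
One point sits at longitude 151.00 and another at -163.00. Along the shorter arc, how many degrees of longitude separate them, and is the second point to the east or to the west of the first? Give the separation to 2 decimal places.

Raw difference: -163.00 − 151.00 = -314.0°.
Normalise into (−180°, 180°]: -314.0° + 360° = 46.0°.
Positive ⇒ the second point lies to the east; separation 46.00°.

46.00° east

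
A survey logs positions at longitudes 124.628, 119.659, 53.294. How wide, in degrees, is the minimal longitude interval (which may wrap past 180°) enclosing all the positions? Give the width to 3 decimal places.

Sort the longitudes: +53.294°, +119.659°, +124.628°.
Eastward gaps between consecutive values (wrapping around): 66.365°, 4.969°, 288.666°.
Largest gap = 288.666° ⇒ minimal covering band is its complement: 360° − 288.666° = 71.334°.
Band runs from +53.294° eastward to +124.628°.

71.334°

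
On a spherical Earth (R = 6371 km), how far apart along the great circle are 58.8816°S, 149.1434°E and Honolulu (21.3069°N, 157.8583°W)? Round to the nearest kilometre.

Δλ = -157.8583 − 149.1434 = -307.0017°; wrapped into (−180°, 180°]: 52.9983°.
Δφ = 21.3069 − -58.8816 = 80.1885°.
a = sin²(Δφ/2) + cos φ₁ · cos φ₂ · sin²(Δλ/2) = 0.510650.
c = 2·atan2(√a, √(1−a)) = 1.59210 rad → d = 6371·c ≈ 10143.26 km.

10143 km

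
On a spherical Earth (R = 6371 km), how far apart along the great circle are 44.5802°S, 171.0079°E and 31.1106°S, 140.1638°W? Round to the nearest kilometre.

Δλ = -140.1638 − 171.0079 = -311.1717°; wrapped into (−180°, 180°]: 48.8283°.
Δφ = -31.1106 − -44.5802 = 13.4696°.
a = sin²(Δφ/2) + cos φ₁ · cos φ₂ · sin²(Δλ/2) = 0.117936.
c = 2·atan2(√a, √(1−a)) = 0.70111 rad → d = 6371·c ≈ 4466.76 km.

4467 km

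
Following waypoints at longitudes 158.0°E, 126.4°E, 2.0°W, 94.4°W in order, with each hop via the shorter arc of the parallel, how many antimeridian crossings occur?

0

Leg 1: +158.0° → +126.4°, shortest Δλ = -31.6° (west) — does not cross 180°.
Leg 2: +126.4° → -2.0°, shortest Δλ = -128.4° (west) — does not cross 180°.
Leg 3: -2.0° → -94.4°, shortest Δλ = -92.4° (west) — does not cross 180°.
Total crossings: 0.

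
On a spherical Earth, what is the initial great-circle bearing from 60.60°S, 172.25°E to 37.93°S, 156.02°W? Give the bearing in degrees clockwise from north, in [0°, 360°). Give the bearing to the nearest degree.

56°

Δλ = -156.02 − 172.25 = -328.27°; wrapped into (−180°, 180°]: 31.73°.
θ = atan2( sin Δλ · cos φ₂ , cos φ₁ · sin φ₂ − sin φ₁ · cos φ₂ · cos Δλ )
  = atan2(0.41482, 0.28271) = 55.724° → normalised to [0°, 360°): 55.724°.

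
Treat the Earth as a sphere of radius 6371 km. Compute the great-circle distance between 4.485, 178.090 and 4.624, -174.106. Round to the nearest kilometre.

865 km

Δλ = -174.106 − 178.090 = -352.196°; wrapped into (−180°, 180°]: 7.804°.
Δφ = 4.624 − 4.485 = 0.139°.
a = sin²(Δφ/2) + cos φ₁ · cos φ₂ · sin²(Δλ/2) = 0.004603.
c = 2·atan2(√a, √(1−a)) = 0.13580 rad → d = 6371·c ≈ 865.16 km.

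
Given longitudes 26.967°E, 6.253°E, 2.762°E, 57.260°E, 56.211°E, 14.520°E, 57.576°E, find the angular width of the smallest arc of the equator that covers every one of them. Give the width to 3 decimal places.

54.814°

Sort the longitudes: +2.762°, +6.253°, +14.520°, +26.967°, +56.211°, +57.260°, +57.576°.
Eastward gaps between consecutive values (wrapping around): 3.491°, 8.267°, 12.447°, 29.244°, 1.049°, 0.316°, 305.186°.
Largest gap = 305.186° ⇒ minimal covering band is its complement: 360° − 305.186° = 54.814°.
Band runs from +2.762° eastward to +57.576°.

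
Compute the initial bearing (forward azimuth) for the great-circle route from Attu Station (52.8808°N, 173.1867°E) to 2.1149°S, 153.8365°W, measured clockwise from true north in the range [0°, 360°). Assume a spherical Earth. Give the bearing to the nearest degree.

Δλ = -153.8365 − 173.1867 = -327.0232°; wrapped into (−180°, 180°]: 32.9768°.
θ = atan2( sin Δλ · cos φ₂ , cos φ₁ · sin φ₂ − sin φ₁ · cos φ₂ · cos Δλ )
  = atan2(0.54393, -0.69073) = 141.781° → normalised to [0°, 360°): 141.781°.

142°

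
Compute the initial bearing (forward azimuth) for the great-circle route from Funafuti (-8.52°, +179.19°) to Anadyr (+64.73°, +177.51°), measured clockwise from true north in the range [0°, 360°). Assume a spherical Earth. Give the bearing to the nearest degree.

Δλ = 177.51 − 179.19 = -1.68°.
θ = atan2( sin Δλ · cos φ₂ , cos φ₁ · sin φ₂ − sin φ₁ · cos φ₂ · cos Δλ )
  = atan2(-0.01252, 0.95754) = -0.749° → normalised to [0°, 360°): 359.251°.

359°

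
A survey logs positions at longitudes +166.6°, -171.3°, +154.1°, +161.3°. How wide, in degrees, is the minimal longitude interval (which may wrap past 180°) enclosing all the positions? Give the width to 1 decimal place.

34.6°

Sort the longitudes: -171.3°, +154.1°, +161.3°, +166.6°.
Eastward gaps between consecutive values (wrapping around): 325.4°, 7.2°, 5.3°, 22.1°.
Largest gap = 325.4° ⇒ minimal covering band is its complement: 360° − 325.4° = 34.6°.
Band runs from +154.1° eastward to -171.3°, crossing the antimeridian.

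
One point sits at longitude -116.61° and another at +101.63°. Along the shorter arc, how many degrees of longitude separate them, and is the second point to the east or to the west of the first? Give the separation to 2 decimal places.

141.76° west

Raw difference: 101.63 − -116.61 = 218.24°.
Normalise into (−180°, 180°]: 218.24° − 360° = -141.76°.
Negative ⇒ the second point lies to the west; separation 141.76°.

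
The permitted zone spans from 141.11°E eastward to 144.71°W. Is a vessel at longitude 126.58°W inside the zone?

No

Band width going east from +141.11° to -144.71°: ((-144.71 − 141.11) mod 360) = 74.18°.
Offset of -126.58° east of the west edge: ((-126.58 − 141.11) mod 360) = 92.31°.
92.31° > 74.18° ⇒ outside.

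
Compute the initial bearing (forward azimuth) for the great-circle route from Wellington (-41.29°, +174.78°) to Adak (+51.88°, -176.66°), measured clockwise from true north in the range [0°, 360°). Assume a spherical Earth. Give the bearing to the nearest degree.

5°

Δλ = -176.66 − 174.78 = -351.44°; wrapped into (−180°, 180°]: 8.56°.
θ = atan2( sin Δλ · cos φ₂ , cos φ₁ · sin φ₂ − sin φ₁ · cos φ₂ · cos Δλ )
  = atan2(0.09188, 0.99393) = 5.282° → normalised to [0°, 360°): 5.282°.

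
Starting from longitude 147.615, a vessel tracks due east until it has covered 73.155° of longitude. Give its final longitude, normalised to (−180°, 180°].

Start at +147.615°; shift +73.155° → +220.770°.
+220.770° lies outside (−180°, 180°]; subtract 360° → -139.230°.

-139.230°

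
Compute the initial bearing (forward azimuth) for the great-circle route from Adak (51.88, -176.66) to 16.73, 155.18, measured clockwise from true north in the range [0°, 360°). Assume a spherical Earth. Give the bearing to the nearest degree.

Δλ = 155.18 − -176.66 = 331.84°; wrapped into (−180°, 180°]: -28.16°.
θ = atan2( sin Δλ · cos φ₂ , cos φ₁ · sin φ₂ − sin φ₁ · cos φ₂ · cos Δλ )
  = atan2(-0.45196, -0.48654) = -137.110° → normalised to [0°, 360°): 222.890°.

223°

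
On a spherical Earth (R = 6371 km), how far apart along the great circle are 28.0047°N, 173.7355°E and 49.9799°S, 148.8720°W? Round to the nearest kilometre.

Δλ = -148.8720 − 173.7355 = -322.6075°; wrapped into (−180°, 180°]: 37.3925°.
Δφ = -49.9799 − 28.0047 = -77.9846°.
a = sin²(Δφ/2) + cos φ₁ · cos φ₂ · sin²(Δλ/2) = 0.454252.
c = 2·atan2(√a, √(1−a)) = 1.47917 rad → d = 6371·c ≈ 9423.80 km.

9424 km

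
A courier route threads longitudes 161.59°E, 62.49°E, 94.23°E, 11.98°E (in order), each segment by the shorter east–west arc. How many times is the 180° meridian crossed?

0

Leg 1: +161.59° → +62.49°, shortest Δλ = -99.1° (west) — does not cross 180°.
Leg 2: +62.49° → +94.23°, shortest Δλ = 31.74° (east) — does not cross 180°.
Leg 3: +94.23° → +11.98°, shortest Δλ = -82.25° (west) — does not cross 180°.
Total crossings: 0.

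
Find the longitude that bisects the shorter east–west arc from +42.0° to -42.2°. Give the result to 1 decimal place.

Signed shortest Δλ from +42.0° to -42.2° is -84.2°.
Midpoint longitude = +42.0° + (-84.2°)/2 = +42.0° − 42.1° = -0.1°.

-0.1°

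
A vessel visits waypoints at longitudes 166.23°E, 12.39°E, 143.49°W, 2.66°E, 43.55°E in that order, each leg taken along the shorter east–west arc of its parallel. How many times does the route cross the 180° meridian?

0

Leg 1: +166.23° → +12.39°, shortest Δλ = -153.84° (west) — does not cross 180°.
Leg 2: +12.39° → -143.49°, shortest Δλ = -155.88° (west) — does not cross 180°.
Leg 3: -143.49° → +2.66°, shortest Δλ = 146.15° (east) — does not cross 180°.
Leg 4: +2.66° → +43.55°, shortest Δλ = 40.89° (east) — does not cross 180°.
Total crossings: 0.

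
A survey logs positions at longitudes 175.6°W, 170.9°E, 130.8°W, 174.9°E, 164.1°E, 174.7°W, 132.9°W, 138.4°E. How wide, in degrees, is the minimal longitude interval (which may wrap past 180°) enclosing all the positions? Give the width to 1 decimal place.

90.8°

Sort the longitudes: -175.6°, -174.7°, -132.9°, -130.8°, +138.4°, +164.1°, +170.9°, +174.9°.
Eastward gaps between consecutive values (wrapping around): 0.9°, 41.8°, 2.1°, 269.2°, 25.7°, 6.8°, 4.0°, 9.5°.
Largest gap = 269.2° ⇒ minimal covering band is its complement: 360° − 269.2° = 90.8°.
Band runs from +138.4° eastward to -130.8°, crossing the antimeridian.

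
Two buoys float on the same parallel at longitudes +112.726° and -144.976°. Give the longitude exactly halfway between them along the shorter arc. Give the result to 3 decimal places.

+163.875°

Signed shortest Δλ from +112.726° to -144.976° is +102.298°.
Midpoint longitude = +112.726° + (+102.298°)/2 = +112.726° + 51.149° = +163.875°.
(The naïve average (+112.726 + -144.976)/2 = -16.125° is on the wrong side of the globe.)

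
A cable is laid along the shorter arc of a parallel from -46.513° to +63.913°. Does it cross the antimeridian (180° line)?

Signed shortest Δλ = ((63.913 − -46.513 + 180) mod 360) − 180 = 110.426°.
Going east by 110.426° from -46.513° reaches +63.913° without touching 180°.

No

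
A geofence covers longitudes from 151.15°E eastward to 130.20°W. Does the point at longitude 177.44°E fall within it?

Yes

Band width going east from +151.15° to -130.20°: ((-130.20 − 151.15) mod 360) = 78.65°.
Offset of +177.44° east of the west edge: ((177.44 − 151.15) mod 360) = 26.29°.
26.29° ≤ 78.65° ⇒ inside.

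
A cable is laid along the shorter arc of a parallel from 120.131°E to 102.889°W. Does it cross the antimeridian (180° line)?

Yes

Naïve |-102.889 − 120.131| = 223.02° > 180°, so the shorter arc goes the other way round — across 180°.
Signed shortest Δλ = ((-102.889 − 120.131 + 180) mod 360) − 180 = 136.98°.
Going east by 136.98° from +120.131° passes through 180° before reaching -102.889°.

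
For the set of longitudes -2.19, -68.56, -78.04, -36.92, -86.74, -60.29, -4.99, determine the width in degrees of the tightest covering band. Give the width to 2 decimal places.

84.55°

Sort the longitudes: -86.74°, -78.04°, -68.56°, -60.29°, -36.92°, -4.99°, -2.19°.
Eastward gaps between consecutive values (wrapping around): 8.70°, 9.48°, 8.27°, 23.37°, 31.93°, 2.80°, 275.45°.
Largest gap = 275.45° ⇒ minimal covering band is its complement: 360° − 275.45° = 84.55°.
Band runs from -86.74° eastward to -2.19°.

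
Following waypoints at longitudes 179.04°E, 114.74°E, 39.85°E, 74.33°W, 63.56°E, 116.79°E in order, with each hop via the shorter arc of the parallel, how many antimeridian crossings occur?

Leg 1: +179.04° → +114.74°, shortest Δλ = -64.3° (west) — does not cross 180°.
Leg 2: +114.74° → +39.85°, shortest Δλ = -74.89° (west) — does not cross 180°.
Leg 3: +39.85° → -74.33°, shortest Δλ = -114.18° (west) — does not cross 180°.
Leg 4: -74.33° → +63.56°, shortest Δλ = 137.89° (east) — does not cross 180°.
Leg 5: +63.56° → +116.79°, shortest Δλ = 53.23° (east) — does not cross 180°.
Total crossings: 0.

0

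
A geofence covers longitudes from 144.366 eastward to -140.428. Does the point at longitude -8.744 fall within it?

Band width going east from +144.366° to -140.428°: ((-140.428 − 144.366) mod 360) = 75.206°.
Offset of -8.744° east of the west edge: ((-8.744 − 144.366) mod 360) = 206.890°.
206.890° > 75.206° ⇒ outside.

No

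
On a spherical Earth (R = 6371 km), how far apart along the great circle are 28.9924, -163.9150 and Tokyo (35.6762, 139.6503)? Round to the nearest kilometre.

Δλ = 139.6503 − -163.9150 = 303.5653°; wrapped into (−180°, 180°]: -56.4347°.
Δφ = 35.6762 − 28.9924 = 6.6838°.
a = sin²(Δφ/2) + cos φ₁ · cos φ₂ · sin²(Δλ/2) = 0.162241.
c = 2·atan2(√a, √(1−a)) = 0.82913 rad → d = 6371·c ≈ 5282.39 km.

5282 km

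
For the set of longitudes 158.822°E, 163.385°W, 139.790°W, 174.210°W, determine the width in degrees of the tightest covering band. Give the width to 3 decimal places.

61.388°

Sort the longitudes: -174.210°, -163.385°, -139.790°, +158.822°.
Eastward gaps between consecutive values (wrapping around): 10.825°, 23.595°, 298.612°, 26.968°.
Largest gap = 298.612° ⇒ minimal covering band is its complement: 360° − 298.612° = 61.388°.
Band runs from +158.822° eastward to -139.790°, crossing the antimeridian.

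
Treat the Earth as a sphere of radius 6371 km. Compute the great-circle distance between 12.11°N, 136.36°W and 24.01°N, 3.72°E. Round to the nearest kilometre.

Δλ = 3.72 − -136.36 = 140.08°.
Δφ = 24.01 − 12.11 = 11.90°.
a = sin²(Δφ/2) + cos φ₁ · cos φ₂ · sin²(Δλ/2) = 0.799814.
c = 2·atan2(√a, √(1−a)) = 2.21383 rad → d = 6371·c ≈ 14104.33 km.

14104 km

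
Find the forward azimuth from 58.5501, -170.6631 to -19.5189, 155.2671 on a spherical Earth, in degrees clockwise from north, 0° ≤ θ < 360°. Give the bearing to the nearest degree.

Δλ = 155.2671 − -170.6631 = 325.9302°; wrapped into (−180°, 180°]: -34.0698°.
θ = atan2( sin Δλ · cos φ₂ , cos φ₁ · sin φ₂ − sin φ₁ · cos φ₂ · cos Δλ )
  = atan2(-0.52801, -0.84038) = -147.859° → normalised to [0°, 360°): 212.141°.

212°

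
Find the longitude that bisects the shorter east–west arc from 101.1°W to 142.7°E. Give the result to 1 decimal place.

159.2°W

Signed shortest Δλ from -101.1° to +142.7° is -116.2°.
Midpoint longitude = -101.1° + (-116.2°)/2 = -101.1° − 58.1° = -159.2°.
(The naïve average (-101.1 + +142.7)/2 = 20.8° is on the wrong side of the globe.)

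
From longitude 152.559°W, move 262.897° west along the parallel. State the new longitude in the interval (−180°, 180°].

55.456°W

Start at -152.559°; shift −262.897° → -415.456°.
-415.456° lies outside (−180°, 180°]; add 360° → -55.456°.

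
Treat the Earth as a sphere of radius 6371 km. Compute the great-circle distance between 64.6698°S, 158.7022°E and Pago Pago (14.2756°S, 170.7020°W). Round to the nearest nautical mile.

3276 nmi

Δλ = -170.7020 − 158.7022 = -329.4042°; wrapped into (−180°, 180°]: 30.5958°.
Δφ = -14.2756 − -64.6698 = 50.3942°.
a = sin²(Δφ/2) + cos φ₁ · cos φ₂ · sin²(Δλ/2) = 0.210111.
c = 2·atan2(√a, √(1−a)) = 0.95234 rad → d = 6371·c ≈ 6067.36 km ≈ 3276.11 nmi.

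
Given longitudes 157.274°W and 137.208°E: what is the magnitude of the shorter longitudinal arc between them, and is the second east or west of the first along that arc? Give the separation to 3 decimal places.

Raw difference: 137.208 − -157.274 = 294.482°.
Normalise into (−180°, 180°]: 294.482° − 360° = -65.518°.
Negative ⇒ the second point lies to the west; separation 65.518°.

65.518° west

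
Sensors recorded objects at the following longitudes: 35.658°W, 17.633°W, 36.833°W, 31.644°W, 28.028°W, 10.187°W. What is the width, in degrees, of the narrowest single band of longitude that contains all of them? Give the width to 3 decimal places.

26.646°

Sort the longitudes: -36.833°, -35.658°, -31.644°, -28.028°, -17.633°, -10.187°.
Eastward gaps between consecutive values (wrapping around): 1.175°, 4.014°, 3.616°, 10.395°, 7.446°, 333.354°.
Largest gap = 333.354° ⇒ minimal covering band is its complement: 360° − 333.354° = 26.646°.
Band runs from -36.833° eastward to -10.187°.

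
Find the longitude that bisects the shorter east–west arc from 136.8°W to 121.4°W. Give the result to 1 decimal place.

129.1°W

Signed shortest Δλ from -136.8° to -121.4° is +15.4°.
Midpoint longitude = -136.8° + (+15.4°)/2 = -136.8° + 7.7° = -129.1°.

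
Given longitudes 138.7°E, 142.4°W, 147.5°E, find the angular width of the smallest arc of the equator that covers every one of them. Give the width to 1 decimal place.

78.9°

Sort the longitudes: -142.4°, +138.7°, +147.5°.
Eastward gaps between consecutive values (wrapping around): 281.1°, 8.8°, 70.1°.
Largest gap = 281.1° ⇒ minimal covering band is its complement: 360° − 281.1° = 78.9°.
Band runs from +138.7° eastward to -142.4°, crossing the antimeridian.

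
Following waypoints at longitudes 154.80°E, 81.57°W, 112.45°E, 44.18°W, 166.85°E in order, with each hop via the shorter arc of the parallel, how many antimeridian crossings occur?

3

Leg 1: +154.80° → -81.57°, shortest Δλ = 123.63° (east) — crosses 180°.
Leg 2: -81.57° → +112.45°, shortest Δλ = -165.98° (west) — crosses 180°.
Leg 3: +112.45° → -44.18°, shortest Δλ = -156.63° (west) — does not cross 180°.
Leg 4: -44.18° → +166.85°, shortest Δλ = -148.97° (west) — crosses 180°.
Total crossings: 3.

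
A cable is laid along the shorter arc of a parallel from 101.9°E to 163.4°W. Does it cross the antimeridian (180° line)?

Naïve |-163.4 − 101.9| = 265.3° > 180°, so the shorter arc goes the other way round — across 180°.
Signed shortest Δλ = ((-163.4 − 101.9 + 180) mod 360) − 180 = 94.7°.
Going east by 94.7° from +101.9° passes through 180° before reaching -163.4°.

Yes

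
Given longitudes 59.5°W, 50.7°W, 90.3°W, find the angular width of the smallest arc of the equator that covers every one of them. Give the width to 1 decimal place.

39.6°

Sort the longitudes: -90.3°, -59.5°, -50.7°.
Eastward gaps between consecutive values (wrapping around): 30.8°, 8.8°, 320.4°.
Largest gap = 320.4° ⇒ minimal covering band is its complement: 360° − 320.4° = 39.6°.
Band runs from -90.3° eastward to -50.7°.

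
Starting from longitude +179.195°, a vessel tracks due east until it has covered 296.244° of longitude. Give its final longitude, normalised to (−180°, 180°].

+115.439°

Start at +179.195°; shift +296.244° → +475.439°.
+475.439° lies outside (−180°, 180°]; subtract 360° → +115.439°.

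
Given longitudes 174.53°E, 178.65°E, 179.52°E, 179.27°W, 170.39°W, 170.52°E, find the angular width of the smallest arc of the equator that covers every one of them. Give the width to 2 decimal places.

19.09°

Sort the longitudes: -179.27°, -170.39°, +170.52°, +174.53°, +178.65°, +179.52°.
Eastward gaps between consecutive values (wrapping around): 8.88°, 340.91°, 4.01°, 4.12°, 0.87°, 1.21°.
Largest gap = 340.91° ⇒ minimal covering band is its complement: 360° − 340.91° = 19.09°.
Band runs from +170.52° eastward to -170.39°, crossing the antimeridian.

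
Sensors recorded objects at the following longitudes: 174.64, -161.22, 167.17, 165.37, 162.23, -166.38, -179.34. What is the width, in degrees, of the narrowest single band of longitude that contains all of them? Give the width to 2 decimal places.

Sort the longitudes: -179.34°, -166.38°, -161.22°, +162.23°, +165.37°, +167.17°, +174.64°.
Eastward gaps between consecutive values (wrapping around): 12.96°, 5.16°, 323.45°, 3.14°, 1.80°, 7.47°, 6.02°.
Largest gap = 323.45° ⇒ minimal covering band is its complement: 360° − 323.45° = 36.55°.
Band runs from +162.23° eastward to -161.22°, crossing the antimeridian.

36.55°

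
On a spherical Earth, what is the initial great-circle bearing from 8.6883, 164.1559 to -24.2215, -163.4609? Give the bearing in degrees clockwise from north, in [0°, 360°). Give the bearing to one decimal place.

Δλ = -163.4609 − 164.1559 = -327.6168°; wrapped into (−180°, 180°]: 32.3832°.
θ = atan2( sin Δλ · cos φ₂ , cos φ₁ · sin φ₂ − sin φ₁ · cos φ₂ · cos Δλ )
  = atan2(0.48843, -0.52189) = 136.897° → normalised to [0°, 360°): 136.897°.

136.9°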